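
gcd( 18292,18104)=4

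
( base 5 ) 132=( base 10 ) 42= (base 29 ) 1D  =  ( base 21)20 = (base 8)52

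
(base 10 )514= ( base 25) ke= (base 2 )1000000010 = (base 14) 28a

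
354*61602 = 21807108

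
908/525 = 908/525 = 1.73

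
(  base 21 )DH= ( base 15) 145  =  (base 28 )aa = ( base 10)290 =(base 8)442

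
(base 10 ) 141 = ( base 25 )5G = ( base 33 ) 49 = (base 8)215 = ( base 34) 45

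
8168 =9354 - 1186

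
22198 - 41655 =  - 19457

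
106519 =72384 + 34135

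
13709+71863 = 85572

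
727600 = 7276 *100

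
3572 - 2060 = 1512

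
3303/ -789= - 1101/263 = -  4.19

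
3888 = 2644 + 1244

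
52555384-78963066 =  - 26407682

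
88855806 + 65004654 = 153860460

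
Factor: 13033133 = 1721^1*7573^1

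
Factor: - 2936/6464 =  - 2^(-3)*101^( - 1)*367^1 =-  367/808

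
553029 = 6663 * 83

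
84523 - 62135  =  22388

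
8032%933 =568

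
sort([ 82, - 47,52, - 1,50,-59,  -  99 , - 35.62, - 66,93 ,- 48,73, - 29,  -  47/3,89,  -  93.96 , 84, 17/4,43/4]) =[-99, - 93.96, - 66,-59,  -  48 , - 47, - 35.62, - 29, - 47/3, - 1,17/4, 43/4 , 50,52, 73,82,84 , 89,93 ]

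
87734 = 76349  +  11385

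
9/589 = 9/589=0.02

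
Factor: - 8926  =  -2^1*4463^1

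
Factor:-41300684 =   -  2^2*17^1 * 607363^1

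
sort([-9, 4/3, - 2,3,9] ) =[ - 9, - 2,4/3, 3, 9 ] 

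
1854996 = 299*6204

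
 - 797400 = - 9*88600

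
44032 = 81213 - 37181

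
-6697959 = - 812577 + -5885382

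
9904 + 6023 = 15927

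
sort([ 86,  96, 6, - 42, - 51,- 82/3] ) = [ - 51 , - 42, - 82/3,  6,  86, 96 ] 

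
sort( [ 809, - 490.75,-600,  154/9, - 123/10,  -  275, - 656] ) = [ - 656, - 600,-490.75,  -  275,-123/10, 154/9 , 809]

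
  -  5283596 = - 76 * 69521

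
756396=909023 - 152627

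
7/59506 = 7/59506 = 0.00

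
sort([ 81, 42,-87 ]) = [ - 87,42, 81 ] 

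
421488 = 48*8781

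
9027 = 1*9027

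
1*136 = 136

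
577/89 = 6+43/89 = 6.48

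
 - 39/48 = -1 + 3/16 = - 0.81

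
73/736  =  73/736  =  0.10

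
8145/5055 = 1+206/337 = 1.61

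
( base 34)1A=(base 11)40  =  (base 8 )54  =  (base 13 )35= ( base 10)44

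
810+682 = 1492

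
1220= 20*61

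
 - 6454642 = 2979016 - 9433658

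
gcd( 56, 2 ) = 2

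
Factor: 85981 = 7^1 *71^1 * 173^1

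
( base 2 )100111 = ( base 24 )1F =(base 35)14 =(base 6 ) 103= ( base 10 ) 39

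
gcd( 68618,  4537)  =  1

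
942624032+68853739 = 1011477771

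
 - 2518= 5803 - 8321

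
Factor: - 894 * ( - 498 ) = 445212 = 2^2*3^2*83^1*149^1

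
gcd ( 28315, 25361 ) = 7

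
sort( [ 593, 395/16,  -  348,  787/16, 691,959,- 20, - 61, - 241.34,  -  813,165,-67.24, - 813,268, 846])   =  [  -  813, - 813, - 348, - 241.34, - 67.24, - 61 , - 20,  395/16, 787/16, 165, 268,593 , 691, 846, 959]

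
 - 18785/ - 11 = 1707 + 8/11= 1707.73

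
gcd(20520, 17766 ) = 54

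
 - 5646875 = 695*( - 8125)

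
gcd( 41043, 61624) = 1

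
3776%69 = 50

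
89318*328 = 29296304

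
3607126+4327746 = 7934872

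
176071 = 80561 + 95510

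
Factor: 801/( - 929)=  - 3^2*89^1*929^( - 1 ) 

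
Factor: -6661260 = -2^2*3^2 * 5^1*23^1 * 1609^1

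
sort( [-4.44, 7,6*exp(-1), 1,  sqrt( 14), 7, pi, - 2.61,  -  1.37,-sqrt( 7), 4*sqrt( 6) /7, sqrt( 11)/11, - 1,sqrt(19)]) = [-4.44, - sqrt( 7), - 2.61, - 1.37, - 1,sqrt( 11)/11,  1, 4 * sqrt( 6)/7, 6 *exp ( - 1),pi , sqrt( 14),sqrt( 19 ), 7 , 7 ]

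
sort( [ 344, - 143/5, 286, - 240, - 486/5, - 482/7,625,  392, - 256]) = [-256,-240,-486/5,-482/7,  -  143/5,286,344,392,625 ]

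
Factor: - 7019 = -7019^1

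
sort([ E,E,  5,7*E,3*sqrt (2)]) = [E,E, 3 * sqrt ( 2),5, 7*E ]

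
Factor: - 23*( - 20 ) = 2^2*5^1* 23^1 = 460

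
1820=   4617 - 2797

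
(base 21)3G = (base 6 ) 211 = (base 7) 142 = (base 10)79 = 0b1001111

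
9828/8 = 2457/2 = 1228.50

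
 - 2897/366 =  - 8+ 31/366 = - 7.92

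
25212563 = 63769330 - 38556767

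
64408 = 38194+26214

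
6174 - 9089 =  - 2915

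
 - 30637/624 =  -  30637/624 =- 49.10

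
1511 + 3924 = 5435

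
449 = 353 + 96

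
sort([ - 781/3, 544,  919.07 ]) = [-781/3,  544,919.07]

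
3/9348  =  1/3116= 0.00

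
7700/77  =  100 = 100.00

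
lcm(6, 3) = 6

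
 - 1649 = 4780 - 6429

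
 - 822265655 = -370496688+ - 451768967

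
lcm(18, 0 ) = 0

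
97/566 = 97/566 = 0.17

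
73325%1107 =263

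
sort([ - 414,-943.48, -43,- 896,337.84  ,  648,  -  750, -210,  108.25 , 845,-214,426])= [ - 943.48, - 896, - 750, -414, - 214, - 210, - 43, 108.25, 337.84,426,648, 845] 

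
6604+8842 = 15446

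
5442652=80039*68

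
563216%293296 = 269920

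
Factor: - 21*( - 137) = 3^1*7^1*137^1 = 2877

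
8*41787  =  334296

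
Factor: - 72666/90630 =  - 4037/5035 = -5^(-1 )*11^1*19^( - 1)*53^(-1 )  *367^1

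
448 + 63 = 511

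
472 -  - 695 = 1167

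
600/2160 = 5/18 = 0.28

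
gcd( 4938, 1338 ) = 6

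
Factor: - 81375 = -3^1*5^3*7^1 * 31^1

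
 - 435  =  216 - 651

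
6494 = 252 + 6242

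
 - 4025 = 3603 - 7628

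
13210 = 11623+1587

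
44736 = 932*48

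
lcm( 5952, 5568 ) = 172608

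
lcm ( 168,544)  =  11424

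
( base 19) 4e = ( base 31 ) 2s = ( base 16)5A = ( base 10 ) 90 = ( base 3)10100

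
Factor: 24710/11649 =70/33 = 2^1*3^ ( - 1)*5^1*7^1*11^ ( - 1)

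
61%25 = 11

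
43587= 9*4843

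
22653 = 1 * 22653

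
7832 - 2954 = 4878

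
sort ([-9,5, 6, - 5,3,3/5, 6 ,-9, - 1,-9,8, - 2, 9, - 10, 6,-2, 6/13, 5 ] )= [ - 10, - 9, - 9, - 9, - 5, - 2,-2,-1, 6/13,3/5, 3, 5,5,6, 6,6, 8,9]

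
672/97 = 6+90/97  =  6.93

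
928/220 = 232/55 = 4.22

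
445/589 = 445/589 = 0.76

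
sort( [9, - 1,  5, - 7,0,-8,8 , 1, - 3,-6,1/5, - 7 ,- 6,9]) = [ - 8, - 7 , - 7, - 6, - 6, - 3, - 1,0, 1/5,1,5 , 8,9,9]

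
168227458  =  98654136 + 69573322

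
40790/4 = 20395/2   =  10197.50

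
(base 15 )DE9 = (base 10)3144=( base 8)6110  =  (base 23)5LG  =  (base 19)8D9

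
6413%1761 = 1130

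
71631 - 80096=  - 8465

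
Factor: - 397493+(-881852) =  - 5^1*255869^1 =- 1279345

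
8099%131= 108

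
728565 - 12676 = 715889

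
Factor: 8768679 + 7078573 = 2^2*3961813^1 = 15847252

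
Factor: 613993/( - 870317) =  - 7^ ( -1 ) * 101^( - 1)  *1231^(  -  1 )*613993^1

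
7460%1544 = 1284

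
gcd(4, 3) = 1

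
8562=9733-1171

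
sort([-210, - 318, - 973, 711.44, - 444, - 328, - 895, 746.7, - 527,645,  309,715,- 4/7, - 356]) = [ - 973 , - 895,-527 , - 444, - 356, - 328, -318, - 210 ,  -  4/7, 309 , 645, 711.44,  715,746.7 ] 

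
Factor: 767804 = 2^2*29^1*6619^1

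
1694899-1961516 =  - 266617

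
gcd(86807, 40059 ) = 1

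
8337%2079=21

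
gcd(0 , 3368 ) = 3368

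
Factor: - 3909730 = -2^1*5^1*11^1*35543^1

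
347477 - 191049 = 156428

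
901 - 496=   405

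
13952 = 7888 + 6064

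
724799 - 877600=-152801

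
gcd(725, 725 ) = 725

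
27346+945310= 972656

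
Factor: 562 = 2^1*281^1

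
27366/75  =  364 + 22/25 = 364.88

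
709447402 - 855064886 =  - 145617484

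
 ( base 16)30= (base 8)60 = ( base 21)26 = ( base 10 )48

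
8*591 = 4728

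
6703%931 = 186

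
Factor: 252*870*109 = 2^3*3^3*5^1* 7^1*29^1 * 109^1 =23897160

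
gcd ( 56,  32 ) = 8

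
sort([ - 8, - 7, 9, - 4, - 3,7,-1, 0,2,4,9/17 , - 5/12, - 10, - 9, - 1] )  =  [-10, - 9, -8, - 7, - 4, - 3, - 1, -1,-5/12, 0,9/17,2,4,7,9] 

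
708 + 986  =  1694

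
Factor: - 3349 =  - 17^1*197^1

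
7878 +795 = 8673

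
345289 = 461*749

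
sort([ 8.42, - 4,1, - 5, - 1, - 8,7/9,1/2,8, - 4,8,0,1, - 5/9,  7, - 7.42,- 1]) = [ - 8, - 7.42, - 5,  -  4, - 4,  -  1,-1, - 5/9, 0,1/2,7/9,1, 1,7,8,8,8.42]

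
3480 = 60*58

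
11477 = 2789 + 8688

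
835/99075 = 167/19815 = 0.01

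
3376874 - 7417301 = -4040427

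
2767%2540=227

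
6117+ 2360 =8477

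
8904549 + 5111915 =14016464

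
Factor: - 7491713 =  - 17^1 * 197^1 * 2237^1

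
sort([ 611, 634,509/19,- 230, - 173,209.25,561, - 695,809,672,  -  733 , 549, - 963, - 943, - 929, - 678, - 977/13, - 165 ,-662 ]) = [ - 963,  -  943 , - 929, - 733,-695, - 678,- 662, - 230,-173, - 165, - 977/13, 509/19,209.25,549,561,611, 634, 672,809 ]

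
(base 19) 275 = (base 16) 35C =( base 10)860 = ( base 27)14N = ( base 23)1e9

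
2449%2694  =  2449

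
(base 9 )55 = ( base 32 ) 1I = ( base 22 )26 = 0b110010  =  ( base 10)50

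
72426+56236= 128662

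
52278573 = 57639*907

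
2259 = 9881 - 7622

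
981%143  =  123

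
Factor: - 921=-3^1 *307^1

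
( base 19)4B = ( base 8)127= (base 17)52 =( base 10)87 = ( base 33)2l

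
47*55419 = 2604693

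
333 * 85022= 28312326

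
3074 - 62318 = -59244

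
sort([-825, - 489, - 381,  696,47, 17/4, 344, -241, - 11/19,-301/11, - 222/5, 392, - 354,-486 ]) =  [-825,-489, - 486,-381,  -  354,-241  ,-222/5 , - 301/11, - 11/19,17/4,47, 344, 392,  696 ]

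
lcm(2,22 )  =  22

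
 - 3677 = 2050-5727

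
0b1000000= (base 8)100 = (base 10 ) 64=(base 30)24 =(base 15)44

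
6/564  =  1/94 =0.01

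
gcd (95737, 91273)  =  1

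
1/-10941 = -1 + 10940/10941 = - 0.00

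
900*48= 43200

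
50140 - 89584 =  - 39444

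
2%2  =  0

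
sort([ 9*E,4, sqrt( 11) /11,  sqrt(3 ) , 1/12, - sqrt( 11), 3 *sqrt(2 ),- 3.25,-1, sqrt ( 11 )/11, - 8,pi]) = [ - 8, - sqrt( 11), - 3.25, - 1, 1/12,  sqrt( 11)/11,sqrt( 11)/11,sqrt ( 3) , pi,4, 3 * sqrt( 2),9*E ] 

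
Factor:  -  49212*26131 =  - 2^2 * 3^2*7^1*1367^1*3733^1 = - 1285958772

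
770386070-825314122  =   - 54928052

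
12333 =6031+6302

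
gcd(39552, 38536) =8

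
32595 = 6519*5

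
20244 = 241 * 84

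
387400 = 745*520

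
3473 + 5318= 8791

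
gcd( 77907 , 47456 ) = 1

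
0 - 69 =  - 69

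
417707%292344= 125363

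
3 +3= 6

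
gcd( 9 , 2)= 1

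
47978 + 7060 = 55038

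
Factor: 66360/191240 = 3^1*79^1 * 683^( - 1)=237/683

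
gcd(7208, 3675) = 1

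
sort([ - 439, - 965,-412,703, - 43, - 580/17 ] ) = [  -  965,-439,-412 ,-43, -580/17,703] 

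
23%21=2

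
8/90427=8/90427 = 0.00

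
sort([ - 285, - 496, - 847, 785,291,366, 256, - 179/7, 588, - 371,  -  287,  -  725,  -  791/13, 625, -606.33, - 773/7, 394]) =[-847, - 725, - 606.33, - 496,-371, - 287 , - 285, - 773/7,-791/13,  -  179/7, 256,291,  366, 394, 588, 625, 785 ]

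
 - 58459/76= - 58459/76 = - 769.20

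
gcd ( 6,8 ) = 2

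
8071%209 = 129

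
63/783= 7/87 = 0.08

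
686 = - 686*(- 1)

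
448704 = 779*576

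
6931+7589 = 14520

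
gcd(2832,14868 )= 708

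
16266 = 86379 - 70113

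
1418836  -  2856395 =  - 1437559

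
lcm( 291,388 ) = 1164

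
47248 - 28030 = 19218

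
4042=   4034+8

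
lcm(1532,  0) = 0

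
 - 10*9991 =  - 99910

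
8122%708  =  334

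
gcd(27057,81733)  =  1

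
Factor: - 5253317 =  - 5253317^1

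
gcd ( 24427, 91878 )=1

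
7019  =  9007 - 1988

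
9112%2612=1276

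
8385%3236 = 1913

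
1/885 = 1/885 = 0.00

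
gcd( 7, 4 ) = 1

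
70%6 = 4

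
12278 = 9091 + 3187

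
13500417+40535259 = 54035676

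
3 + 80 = 83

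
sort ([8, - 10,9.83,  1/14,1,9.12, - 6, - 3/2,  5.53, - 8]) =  [ - 10 , - 8 ,- 6 , - 3/2, 1/14,1,5.53, 8,9.12,9.83 ]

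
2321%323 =60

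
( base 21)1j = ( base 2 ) 101000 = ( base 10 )40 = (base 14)2c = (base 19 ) 22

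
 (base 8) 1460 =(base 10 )816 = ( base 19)24I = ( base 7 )2244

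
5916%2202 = 1512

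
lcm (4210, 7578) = 37890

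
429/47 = 9 + 6/47 = 9.13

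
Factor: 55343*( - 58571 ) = -37^1*1583^1*55343^1 =- 3241494853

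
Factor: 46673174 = 2^1*61^1*382567^1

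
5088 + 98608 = 103696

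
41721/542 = 41721/542= 76.98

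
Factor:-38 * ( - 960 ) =36480 = 2^7*3^1*5^1*19^1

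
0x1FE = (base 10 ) 510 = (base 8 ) 776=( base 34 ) F0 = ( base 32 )FU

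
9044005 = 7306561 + 1737444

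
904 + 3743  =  4647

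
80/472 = 10/59 = 0.17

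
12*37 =444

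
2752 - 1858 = 894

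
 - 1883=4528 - 6411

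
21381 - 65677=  - 44296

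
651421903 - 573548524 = 77873379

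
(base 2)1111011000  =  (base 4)33120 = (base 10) 984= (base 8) 1730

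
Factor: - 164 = -2^2*41^1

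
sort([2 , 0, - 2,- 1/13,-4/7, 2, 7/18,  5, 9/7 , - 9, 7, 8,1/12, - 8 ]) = [ - 9, - 8, - 2,- 4/7, - 1/13, 0,1/12 , 7/18, 9/7  ,  2,2 , 5,7,8]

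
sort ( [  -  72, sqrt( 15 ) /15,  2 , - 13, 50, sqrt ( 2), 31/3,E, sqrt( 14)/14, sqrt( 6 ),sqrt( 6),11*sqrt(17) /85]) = [ -72, - 13, sqrt( 15 ) /15, sqrt(14) /14,11*sqrt( 17) /85, sqrt( 2), 2, sqrt(6 ), sqrt( 6), E, 31/3, 50]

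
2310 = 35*66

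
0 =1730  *0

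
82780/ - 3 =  - 27594 + 2/3 = - 27593.33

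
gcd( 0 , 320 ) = 320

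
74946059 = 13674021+61272038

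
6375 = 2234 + 4141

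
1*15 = 15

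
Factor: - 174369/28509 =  - 43^( - 1 ) * 263^1=   - 263/43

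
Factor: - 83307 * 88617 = -3^2*7^1* 109^1*271^1*3967^1 = - 7382416419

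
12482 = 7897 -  - 4585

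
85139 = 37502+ 47637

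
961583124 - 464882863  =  496700261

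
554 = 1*554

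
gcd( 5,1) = 1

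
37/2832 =37/2832 =0.01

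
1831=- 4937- - 6768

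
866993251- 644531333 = 222461918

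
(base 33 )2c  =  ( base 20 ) 3i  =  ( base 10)78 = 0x4e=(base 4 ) 1032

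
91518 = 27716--63802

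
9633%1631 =1478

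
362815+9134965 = 9497780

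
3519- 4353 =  -834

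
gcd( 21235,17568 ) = 1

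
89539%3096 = 2851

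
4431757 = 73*60709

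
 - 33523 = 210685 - 244208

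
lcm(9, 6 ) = 18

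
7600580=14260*533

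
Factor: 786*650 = 510900 = 2^2 * 3^1*5^2*13^1*131^1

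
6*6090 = 36540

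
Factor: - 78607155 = -3^1*5^1*11^1*476407^1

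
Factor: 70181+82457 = 152638 = 2^1*167^1*457^1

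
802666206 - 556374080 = 246292126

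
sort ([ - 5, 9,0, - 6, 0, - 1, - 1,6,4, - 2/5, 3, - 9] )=[ - 9, - 6, - 5,- 1, - 1, - 2/5, 0, 0,3,4,  6, 9]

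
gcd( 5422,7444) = 2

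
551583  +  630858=1182441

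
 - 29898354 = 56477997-86376351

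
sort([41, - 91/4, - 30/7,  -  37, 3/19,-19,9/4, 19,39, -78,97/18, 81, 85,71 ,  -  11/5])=[ - 78,-37, - 91/4, - 19, - 30/7, - 11/5,3/19,9/4,97/18,19,39,41, 71,81,  85 ]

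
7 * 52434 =367038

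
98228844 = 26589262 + 71639582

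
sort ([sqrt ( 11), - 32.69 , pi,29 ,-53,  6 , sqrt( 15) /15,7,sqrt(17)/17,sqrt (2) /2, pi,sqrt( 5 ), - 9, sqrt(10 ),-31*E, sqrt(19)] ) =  [ - 31*E, - 53, - 32.69,  -  9, sqrt( 17) /17 , sqrt( 15 )/15,sqrt(  2) /2, sqrt( 5),pi, pi, sqrt( 10 ),sqrt( 11),sqrt (19) , 6, 7,29]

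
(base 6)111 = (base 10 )43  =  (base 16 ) 2b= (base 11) 3a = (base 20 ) 23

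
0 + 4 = 4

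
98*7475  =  732550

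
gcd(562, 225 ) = 1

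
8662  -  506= 8156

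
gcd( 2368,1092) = 4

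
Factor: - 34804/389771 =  - 2^2*7^1 * 11^1*47^(-1)*113^1*8293^(- 1)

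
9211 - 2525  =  6686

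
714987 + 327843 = 1042830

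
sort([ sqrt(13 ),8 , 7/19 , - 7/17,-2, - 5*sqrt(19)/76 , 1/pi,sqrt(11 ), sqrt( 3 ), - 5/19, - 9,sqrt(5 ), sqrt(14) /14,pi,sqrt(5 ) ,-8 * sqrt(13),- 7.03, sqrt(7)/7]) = [ - 8*sqrt( 13 ),-9 , - 7.03,  -  2,-7/17,-5*sqrt(19)/76, - 5/19, sqrt(14)/14, 1/pi,7/19,sqrt( 7 ) /7,sqrt(3),sqrt(5), sqrt(5),pi, sqrt( 11 ), sqrt( 13), 8 ]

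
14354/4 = 3588+1/2 = 3588.50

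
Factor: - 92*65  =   - 5980=-  2^2 * 5^1*13^1*23^1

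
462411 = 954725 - 492314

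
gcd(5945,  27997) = 1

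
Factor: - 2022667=-163^1 * 12409^1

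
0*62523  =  0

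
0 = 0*98030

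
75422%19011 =18389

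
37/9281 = 37/9281  =  0.00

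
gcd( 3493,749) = 7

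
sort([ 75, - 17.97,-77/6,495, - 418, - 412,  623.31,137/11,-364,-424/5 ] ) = [ -418, - 412, - 364 , - 424/5, - 17.97, - 77/6,137/11, 75,495,623.31]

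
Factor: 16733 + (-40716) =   -  29^1 * 827^1 = -  23983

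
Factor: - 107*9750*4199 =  - 4380606750 =- 2^1 * 3^1 * 5^3 * 13^2 * 17^1 * 19^1 * 107^1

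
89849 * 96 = 8625504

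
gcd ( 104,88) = 8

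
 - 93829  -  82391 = - 176220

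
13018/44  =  6509/22= 295.86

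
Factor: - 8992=-2^5 * 281^1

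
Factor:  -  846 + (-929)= -1775 = - 5^2*71^1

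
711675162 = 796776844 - 85101682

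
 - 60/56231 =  - 60/56231 = - 0.00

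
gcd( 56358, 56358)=56358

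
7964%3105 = 1754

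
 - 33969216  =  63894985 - 97864201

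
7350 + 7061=14411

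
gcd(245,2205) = 245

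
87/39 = 2+3/13 = 2.23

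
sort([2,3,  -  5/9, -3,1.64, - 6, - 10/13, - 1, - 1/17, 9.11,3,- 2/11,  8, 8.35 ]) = [-6, - 3, - 1, -10/13,-5/9, - 2/11, - 1/17, 1.64,2,3  ,  3, 8,8.35,9.11 ] 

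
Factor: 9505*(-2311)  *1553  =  -5^1*1553^1*1901^1*2311^1 = - 34113283415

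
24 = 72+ - 48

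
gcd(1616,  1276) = 4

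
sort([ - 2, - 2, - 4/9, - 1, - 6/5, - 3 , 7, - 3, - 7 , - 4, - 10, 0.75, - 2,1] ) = [ - 10, - 7, - 4, - 3, - 3,- 2, - 2, - 2,  -  6/5, - 1,  -  4/9, 0.75, 1, 7]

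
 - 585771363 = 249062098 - 834833461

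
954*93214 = 88926156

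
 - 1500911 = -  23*65257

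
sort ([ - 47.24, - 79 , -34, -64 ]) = [ - 79 , - 64, - 47.24, - 34 ] 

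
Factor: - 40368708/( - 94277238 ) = 6728118/15712873  =  2^1*3^1*11^( - 1 )*73^1*101^( - 1 ) * 14143^ (  -  1)*  15361^1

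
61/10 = 61/10  =  6.10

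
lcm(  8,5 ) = 40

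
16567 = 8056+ 8511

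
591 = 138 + 453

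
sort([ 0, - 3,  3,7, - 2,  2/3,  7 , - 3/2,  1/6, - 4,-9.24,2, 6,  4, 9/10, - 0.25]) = [ - 9.24, - 4, - 3,-2, - 3/2, - 0.25, 0,1/6 , 2/3,  9/10, 2,  3,4, 6, 7, 7]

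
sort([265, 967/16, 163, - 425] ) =[ - 425, 967/16, 163, 265]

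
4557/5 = 911 +2/5 =911.40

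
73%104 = 73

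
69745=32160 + 37585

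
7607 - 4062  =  3545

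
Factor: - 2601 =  - 3^2*17^2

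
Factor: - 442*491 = -217022 = - 2^1*13^1*17^1*491^1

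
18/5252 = 9/2626 = 0.00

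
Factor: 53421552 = 2^4 * 3^3*123661^1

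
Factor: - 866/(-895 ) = 2^1*5^(-1) * 179^( - 1)*433^1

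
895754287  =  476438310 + 419315977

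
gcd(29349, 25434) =27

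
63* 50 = 3150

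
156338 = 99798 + 56540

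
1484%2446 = 1484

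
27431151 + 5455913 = 32887064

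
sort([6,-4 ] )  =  [-4, 6 ]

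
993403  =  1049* 947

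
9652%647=594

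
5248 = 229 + 5019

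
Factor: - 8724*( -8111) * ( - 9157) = -647952653148 = - 2^2*3^1*727^1*8111^1 * 9157^1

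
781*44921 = 35083301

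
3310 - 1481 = 1829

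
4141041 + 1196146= 5337187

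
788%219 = 131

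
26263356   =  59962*438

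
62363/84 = 742 + 5/12= 742.42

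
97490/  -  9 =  - 10833 + 7/9  =  - 10832.22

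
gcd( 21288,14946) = 6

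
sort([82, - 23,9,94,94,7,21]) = [ - 23 , 7,9,21,  82,  94, 94 ] 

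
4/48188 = 1/12047 =0.00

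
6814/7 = 973+3/7 =973.43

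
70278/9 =23426/3 = 7808.67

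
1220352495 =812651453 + 407701042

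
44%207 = 44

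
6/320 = 3/160  =  0.02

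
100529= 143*703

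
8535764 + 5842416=14378180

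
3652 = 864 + 2788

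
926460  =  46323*20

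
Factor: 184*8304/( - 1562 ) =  - 763968/781 = -2^6*3^1*11^( - 1 )*23^1 * 71^( - 1)*173^1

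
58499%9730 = 119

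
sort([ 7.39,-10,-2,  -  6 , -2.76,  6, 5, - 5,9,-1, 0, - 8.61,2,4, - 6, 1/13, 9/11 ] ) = [  -  10,-8.61 , - 6,  -  6, - 5 , - 2.76,-2,-1,0, 1/13, 9/11,  2,  4, 5,  6,7.39 , 9 ]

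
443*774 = 342882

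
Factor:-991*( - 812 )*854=687206968 = 2^3 * 7^2*29^1*61^1* 991^1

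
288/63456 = 3/661 = 0.00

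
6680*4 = 26720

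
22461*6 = 134766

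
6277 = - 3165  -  - 9442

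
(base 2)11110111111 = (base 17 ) 6EB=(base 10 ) 1983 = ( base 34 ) 1ob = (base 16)7bf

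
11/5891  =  11/5891  =  0.00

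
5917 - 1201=4716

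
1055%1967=1055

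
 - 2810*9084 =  - 25526040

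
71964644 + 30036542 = 102001186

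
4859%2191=477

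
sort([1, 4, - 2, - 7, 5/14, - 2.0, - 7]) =[ - 7, - 7,-2, - 2.0, 5/14,1, 4]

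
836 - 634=202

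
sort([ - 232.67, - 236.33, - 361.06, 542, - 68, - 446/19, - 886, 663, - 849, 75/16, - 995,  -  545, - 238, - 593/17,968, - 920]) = [ - 995,- 920, - 886,-849, - 545, - 361.06,-238, - 236.33 , - 232.67 , - 68,  -  593/17, - 446/19, 75/16, 542, 663, 968]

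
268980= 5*53796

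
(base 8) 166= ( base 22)58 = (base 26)4E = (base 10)118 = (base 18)6A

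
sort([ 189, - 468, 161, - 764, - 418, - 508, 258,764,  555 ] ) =[ - 764, - 508,-468, - 418, 161,189, 258, 555,764 ]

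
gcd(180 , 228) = 12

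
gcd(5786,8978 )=2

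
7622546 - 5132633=2489913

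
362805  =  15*24187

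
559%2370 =559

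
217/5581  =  217/5581 = 0.04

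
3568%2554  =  1014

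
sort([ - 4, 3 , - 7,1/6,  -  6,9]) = [ - 7, - 6 , - 4, 1/6 , 3,9 ]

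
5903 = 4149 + 1754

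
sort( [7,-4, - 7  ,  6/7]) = [-7, - 4 , 6/7, 7 ]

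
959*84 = 80556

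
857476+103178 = 960654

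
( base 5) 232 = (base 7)124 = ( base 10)67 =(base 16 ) 43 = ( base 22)31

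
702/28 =25 +1/14 =25.07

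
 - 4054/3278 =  - 2027/1639 = - 1.24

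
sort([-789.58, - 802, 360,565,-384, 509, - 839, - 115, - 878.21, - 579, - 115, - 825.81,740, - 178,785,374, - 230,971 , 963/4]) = [ - 878.21  , - 839,-825.81, - 802,-789.58,-579, - 384, - 230, - 178,  -  115, - 115,963/4,360,374,509, 565, 740,785,971] 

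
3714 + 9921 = 13635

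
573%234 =105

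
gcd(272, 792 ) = 8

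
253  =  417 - 164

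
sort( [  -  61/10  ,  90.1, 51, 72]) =[-61/10,51, 72,  90.1] 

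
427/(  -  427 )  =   - 1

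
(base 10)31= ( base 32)V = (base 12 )27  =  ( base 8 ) 37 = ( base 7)43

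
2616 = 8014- 5398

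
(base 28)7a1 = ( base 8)13211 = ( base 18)HE9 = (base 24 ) A09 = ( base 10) 5769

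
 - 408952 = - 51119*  8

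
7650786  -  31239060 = - 23588274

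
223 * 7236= 1613628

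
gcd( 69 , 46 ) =23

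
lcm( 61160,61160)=61160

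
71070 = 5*14214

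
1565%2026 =1565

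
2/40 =1/20 = 0.05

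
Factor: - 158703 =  - 3^1*52901^1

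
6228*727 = 4527756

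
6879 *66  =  454014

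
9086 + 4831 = 13917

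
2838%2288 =550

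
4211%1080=971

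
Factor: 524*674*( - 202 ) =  - 2^4*101^1*131^1*337^1=- 71341552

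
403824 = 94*4296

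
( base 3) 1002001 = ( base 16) 310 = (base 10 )784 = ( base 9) 1061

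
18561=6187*3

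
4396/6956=1099/1739 = 0.63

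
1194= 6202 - 5008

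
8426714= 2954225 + 5472489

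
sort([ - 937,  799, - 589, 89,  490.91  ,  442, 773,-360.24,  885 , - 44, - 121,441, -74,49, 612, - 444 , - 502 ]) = [ -937, - 589, - 502 , - 444, - 360.24,-121 ,- 74, - 44, 49,  89,441, 442,  490.91, 612,773, 799, 885 ] 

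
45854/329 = 139 + 123/329 = 139.37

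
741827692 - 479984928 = 261842764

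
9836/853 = 9836/853 = 11.53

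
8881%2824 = 409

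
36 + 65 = 101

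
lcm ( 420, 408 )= 14280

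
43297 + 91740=135037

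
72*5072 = 365184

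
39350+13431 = 52781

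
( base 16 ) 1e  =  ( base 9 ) 33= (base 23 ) 17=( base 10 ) 30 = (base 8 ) 36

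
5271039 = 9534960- 4263921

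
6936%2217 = 285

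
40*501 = 20040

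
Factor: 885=3^1*5^1*59^1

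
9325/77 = 9325/77  =  121.10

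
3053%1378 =297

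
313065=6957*45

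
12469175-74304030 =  - 61834855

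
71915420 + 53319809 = 125235229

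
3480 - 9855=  - 6375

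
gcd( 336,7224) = 168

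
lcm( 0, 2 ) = 0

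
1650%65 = 25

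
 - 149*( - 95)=14155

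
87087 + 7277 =94364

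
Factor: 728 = 2^3*7^1 * 13^1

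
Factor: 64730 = 2^1*5^1*6473^1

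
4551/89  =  51 + 12/89 = 51.13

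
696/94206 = 116/15701= 0.01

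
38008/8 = 4751 = 4751.00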